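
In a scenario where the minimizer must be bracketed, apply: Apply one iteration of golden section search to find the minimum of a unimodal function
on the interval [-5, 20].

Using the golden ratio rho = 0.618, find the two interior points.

Golden section search on [-5, 20].
Golden ratio rho = 0.618 (approx).
Interior points:
  x_1 = -5 + (1-0.618)*25 = 4.5500
  x_2 = -5 + 0.618*25 = 10.4500
Compare f(x_1) and f(x_2) to determine which subinterval to keep.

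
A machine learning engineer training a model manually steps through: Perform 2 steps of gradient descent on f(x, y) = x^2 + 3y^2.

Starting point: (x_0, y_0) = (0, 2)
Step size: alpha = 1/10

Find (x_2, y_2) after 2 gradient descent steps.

f(x,y) = x^2 + 3y^2
grad_x = 2x + 0y, grad_y = 6y + 0x
Step 1: grad = (0, 12), (0, 4/5)
Step 2: grad = (0, 24/5), (0, 8/25)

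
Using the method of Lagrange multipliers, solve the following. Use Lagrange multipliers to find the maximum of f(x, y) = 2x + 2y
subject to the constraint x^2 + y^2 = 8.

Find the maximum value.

Set up Lagrange conditions: grad f = lambda * grad g
  2 = 2*lambda*x
  2 = 2*lambda*y
From these: x/y = 2/2, so x = 2t, y = 2t for some t.
Substitute into constraint: (2t)^2 + (2t)^2 = 8
  t^2 * 8 = 8
  t = sqrt(8/8)
Maximum = 2*x + 2*y = (2^2 + 2^2)*t = 8 * sqrt(8/8) = 8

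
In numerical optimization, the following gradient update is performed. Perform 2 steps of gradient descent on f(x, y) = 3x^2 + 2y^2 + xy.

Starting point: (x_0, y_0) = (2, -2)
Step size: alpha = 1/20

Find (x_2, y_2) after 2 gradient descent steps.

f(x,y) = 3x^2 + 2y^2 + xy
grad_x = 6x + 1y, grad_y = 4y + 1x
Step 1: grad = (10, -6), (3/2, -17/10)
Step 2: grad = (73/10, -53/10), (227/200, -287/200)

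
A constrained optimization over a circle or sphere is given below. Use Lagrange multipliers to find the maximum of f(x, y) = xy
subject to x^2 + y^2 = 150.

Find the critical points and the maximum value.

Lagrange conditions: y = 2*lambda*x and x = 2*lambda*y
If x = 0 then y = 0, violating the constraint, so x, y != 0.
Dividing: y/x = x/y => x^2 = y^2 => y = x or y = -x
Constraint: 2x^2 = 150 => x^2 = 75 => x = +/-sqrt(75)
Critical points: (sqrt(75), sqrt(75)), (-sqrt(75), -sqrt(75)), (sqrt(75), -sqrt(75)), (-sqrt(75), sqrt(75))
  y = x:  xy = x^2 = 75  at (sqrt(75), sqrt(75)) and (-sqrt(75), -sqrt(75))
  y = -x: xy = -x^2 = -75 at (sqrt(75), -sqrt(75)) and (-sqrt(75), sqrt(75))
Maximum xy = 75 at (sqrt(75), sqrt(75)) and (-sqrt(75), -sqrt(75))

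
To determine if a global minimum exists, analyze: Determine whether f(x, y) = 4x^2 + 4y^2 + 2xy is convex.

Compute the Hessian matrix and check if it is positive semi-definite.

f(x,y) = 4x^2 + 4y^2 + 2xy
Hessian H = [[8, 2], [2, 8]]
trace(H) = 16, det(H) = 60
Eigenvalues: (16 +/- sqrt(16)) / 2 = 10, 6
Since both eigenvalues > 0, f is convex.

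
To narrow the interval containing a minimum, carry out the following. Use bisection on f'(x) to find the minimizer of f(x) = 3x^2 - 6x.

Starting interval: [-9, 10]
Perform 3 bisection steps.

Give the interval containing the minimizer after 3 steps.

Finding critical point of f(x) = 3x^2 - 6x using bisection on f'(x) = 6x + -6.
f'(x) = 0 when x = 1.
Starting interval: [-9, 10]
Step 1: mid = 1/2, f'(mid) = -3, new interval = [1/2, 10]
Step 2: mid = 21/4, f'(mid) = 51/2, new interval = [1/2, 21/4]
Step 3: mid = 23/8, f'(mid) = 45/4, new interval = [1/2, 23/8]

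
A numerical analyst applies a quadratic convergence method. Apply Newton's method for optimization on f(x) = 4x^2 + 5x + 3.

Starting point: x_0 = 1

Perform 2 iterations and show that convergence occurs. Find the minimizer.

f(x) = 4x^2 + 5x + 3, f'(x) = 8x + (5), f''(x) = 8
Step 1: f'(1) = 13, x_1 = 1 - 13/8 = -5/8
Step 2: f'(-5/8) = 0, x_2 = -5/8 (converged)
Newton's method converges in 1 step for quadratics.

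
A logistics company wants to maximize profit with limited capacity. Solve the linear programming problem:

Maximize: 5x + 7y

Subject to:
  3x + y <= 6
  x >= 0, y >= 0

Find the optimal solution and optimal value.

The feasible region has vertices at [(0, 0), (2, 0), (0, 6)].
Checking objective 5x + 7y at each vertex:
  (0, 0): 5*0 + 7*0 = 0
  (2, 0): 5*2 + 7*0 = 10
  (0, 6): 5*0 + 7*6 = 42
Maximum is 42 at (0, 6).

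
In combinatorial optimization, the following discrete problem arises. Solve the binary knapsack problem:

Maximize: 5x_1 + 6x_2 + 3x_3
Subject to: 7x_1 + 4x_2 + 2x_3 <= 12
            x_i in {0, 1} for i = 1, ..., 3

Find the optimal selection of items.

Items: item 1 (v=5, w=7), item 2 (v=6, w=4), item 3 (v=3, w=2)
Capacity: 12
Checking all 8 subsets (w = total weight, v = total value):
  {}: w = 0, v = 0
  {1}: w = 7, v = 5
  {2}: w = 4, v = 6
  {3}: w = 2, v = 3
  {1, 2}: w = 11, v = 11
  {1, 3}: w = 9, v = 8
  {2, 3}: w = 6, v = 9
  {1, 2, 3}: w = 13 > 12, infeasible
Best feasible subset: items [1, 2]
Total weight: 11 <= 12, total value: 11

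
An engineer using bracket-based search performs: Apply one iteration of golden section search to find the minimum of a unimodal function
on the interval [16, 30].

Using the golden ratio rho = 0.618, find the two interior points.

Golden section search on [16, 30].
Golden ratio rho = 0.618 (approx).
Interior points:
  x_1 = 16 + (1-0.618)*14 = 21.3480
  x_2 = 16 + 0.618*14 = 24.6520
Compare f(x_1) and f(x_2) to determine which subinterval to keep.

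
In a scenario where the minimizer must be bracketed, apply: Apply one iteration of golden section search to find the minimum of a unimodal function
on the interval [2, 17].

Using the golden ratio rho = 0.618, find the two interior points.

Golden section search on [2, 17].
Golden ratio rho = 0.618 (approx).
Interior points:
  x_1 = 2 + (1-0.618)*15 = 7.7300
  x_2 = 2 + 0.618*15 = 11.2700
Compare f(x_1) and f(x_2) to determine which subinterval to keep.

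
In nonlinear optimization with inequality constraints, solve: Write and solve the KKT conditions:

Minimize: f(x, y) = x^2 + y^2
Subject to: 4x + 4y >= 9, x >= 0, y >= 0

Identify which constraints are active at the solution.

KKT conditions for min x^2 + y^2 s.t. 4x + 4y >= 9, x >= 0, y >= 0:
Stationarity: 2x = mu*4 + mu_x, 2y = mu*4 + mu_y, with mu, mu_x, mu_y >= 0
Complementary slackness: mu*(4x + 4y - 9) = 0, mu_x*x = 0, mu_y*y = 0
(0, 0) is infeasible (4*0 + 4*0 < 9), so if mu = 0 stationarity would force x = mu_x/2 >= 0, y = mu_y/2 >= 0 with mu_x*x = mu_y*y = 0, i.e. x = y = 0: contradiction. Hence mu > 0 and 4x + 4y = 9 is active.
Try x > 0, y > 0 (so mu_x = mu_y = 0): x = 4*mu/2, y = 4*mu/2
Substitute: 4*(4*mu/2) + 4*(4*mu/2) = 9
  mu*32/2 = 9 => mu = 9/16
x* = 9/8 > 0, y* = 9/8 > 0, consistent with mu_x = mu_y = 0.
f is convex and the constraints are linear, so this KKT point is the global minimum.
f* = 81/32
Active constraints: 4x + 4y >= 9 (holds with equality, mu = 9/16 > 0); x >= 0 and y >= 0 are inactive (mu_x = mu_y = 0).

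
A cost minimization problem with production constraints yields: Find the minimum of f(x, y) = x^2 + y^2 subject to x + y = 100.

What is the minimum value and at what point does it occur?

Substitute y = 100 - x into f(x,y) = x^2 + y^2:
g(x) = x^2 + (100 - x)^2 = 2x^2 - 200x + 10000
g'(x) = 4x - 200 = 0  =>  x = 50
y = 100 - 50 = 50
Minimum value = 50^2 + 50^2 = 5000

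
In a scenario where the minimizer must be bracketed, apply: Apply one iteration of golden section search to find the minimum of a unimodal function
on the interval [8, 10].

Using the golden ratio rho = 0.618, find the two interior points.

Golden section search on [8, 10].
Golden ratio rho = 0.618 (approx).
Interior points:
  x_1 = 8 + (1-0.618)*2 = 8.7640
  x_2 = 8 + 0.618*2 = 9.2360
Compare f(x_1) and f(x_2) to determine which subinterval to keep.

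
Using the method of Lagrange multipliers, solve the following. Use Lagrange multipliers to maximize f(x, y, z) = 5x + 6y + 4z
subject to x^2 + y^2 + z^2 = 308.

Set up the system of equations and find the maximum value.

Lagrange conditions: 5 = 2*lambda*x, 6 = 2*lambda*y, 4 = 2*lambda*z
So x:5 = y:6 = z:4, i.e. x = 5t, y = 6t, z = 4t
Constraint: t^2*(5^2 + 6^2 + 4^2) = 308
  t^2 * 77 = 308  =>  t = sqrt(4)
Maximum = 5*5t + 6*6t + 4*4t = 77*sqrt(4) = 154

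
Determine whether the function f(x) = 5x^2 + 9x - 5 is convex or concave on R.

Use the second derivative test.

f(x) = 5x^2 + 9x - 5
f'(x) = 10x + 9
f''(x) = 10
Since f''(x) = 10 > 0 for all x, f is convex on R.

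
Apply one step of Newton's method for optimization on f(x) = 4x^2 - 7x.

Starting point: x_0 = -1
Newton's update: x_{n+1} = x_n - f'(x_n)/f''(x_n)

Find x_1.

f(x) = 4x^2 - 7x
f'(x) = 8x + (-7), f''(x) = 8
Newton step: x_1 = x_0 - f'(x_0)/f''(x_0)
f'(-1) = -15
x_1 = -1 - -15/8 = 7/8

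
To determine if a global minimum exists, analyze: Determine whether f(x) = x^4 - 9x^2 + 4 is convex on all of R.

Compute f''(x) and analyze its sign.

f(x) = x^4 - 9x^2 + 4
f'(x) = 4x^3 + -18x
f''(x) = 12x^2 + -18
f''(0) = -18 < 0, so not convex near x = 0
Therefore, f is not globally convex on R.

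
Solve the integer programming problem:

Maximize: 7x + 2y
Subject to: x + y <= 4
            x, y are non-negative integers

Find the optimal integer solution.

Objective: 7x + 2y, constraint: x + y <= 4
Coefficient of x is 7 >= coefficient of y is 2, so allocate the entire budget to x.
Optimal: x = 4, y = 0, value = 28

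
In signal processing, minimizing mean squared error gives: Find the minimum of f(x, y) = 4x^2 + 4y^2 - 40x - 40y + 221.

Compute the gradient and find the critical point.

f(x,y) = 4x^2 + 4y^2 - 40x - 40y + 221
df/dx = 8x + (-40) = 0  =>  x = 5
df/dy = 8y + (-40) = 0  =>  y = 5
f(5, 5) = 4*(5)^2 + 4*(5)^2 + -40*(5) + -40*(5) + 221 = 21
Hessian is diagonal with entries 8, 8 > 0, so this is a minimum.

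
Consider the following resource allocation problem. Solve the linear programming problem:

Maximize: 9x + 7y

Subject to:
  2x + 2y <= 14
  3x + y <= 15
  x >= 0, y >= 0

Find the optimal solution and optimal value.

Feasible vertices: (0, 0), (0, 7), (4, 3), (5, 0)
Objective 9x + 7y at each:
  (0, 0): 0
  (0, 7): 49
  (4, 3): 57
  (5, 0): 45
Maximum is 57 at (4, 3).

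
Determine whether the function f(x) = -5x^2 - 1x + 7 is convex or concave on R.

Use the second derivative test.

f(x) = -5x^2 - 1x + 7
f'(x) = -10x - 1
f''(x) = -10
Since f''(x) = -10 < 0 for all x, f is concave on R.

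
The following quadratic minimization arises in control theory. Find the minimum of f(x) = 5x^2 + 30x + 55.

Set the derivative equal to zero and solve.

f(x) = 5x^2 + 30x + 55
f'(x) = 10x + (30) = 0
x = -30/10 = -3
f(-3) = 10
Since f''(x) = 10 > 0, this is a minimum.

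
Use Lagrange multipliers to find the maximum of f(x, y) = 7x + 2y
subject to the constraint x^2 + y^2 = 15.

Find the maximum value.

Set up Lagrange conditions: grad f = lambda * grad g
  7 = 2*lambda*x
  2 = 2*lambda*y
From these: x/y = 7/2, so x = 7t, y = 2t for some t.
Substitute into constraint: (7t)^2 + (2t)^2 = 15
  t^2 * 53 = 15
  t = sqrt(15/53)
Maximum = 7*x + 2*y = (7^2 + 2^2)*t = 53 * sqrt(15/53) = sqrt(795)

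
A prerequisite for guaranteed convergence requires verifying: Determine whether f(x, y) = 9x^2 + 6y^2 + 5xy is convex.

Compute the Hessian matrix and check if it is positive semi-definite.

f(x,y) = 9x^2 + 6y^2 + 5xy
Hessian H = [[18, 5], [5, 12]]
trace(H) = 30, det(H) = 191
Eigenvalues: (30 +/- sqrt(136)) / 2 = 20.83, 9.169
Since both eigenvalues > 0, f is convex.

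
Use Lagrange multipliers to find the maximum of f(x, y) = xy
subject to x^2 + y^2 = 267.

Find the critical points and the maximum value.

Lagrange conditions: y = 2*lambda*x and x = 2*lambda*y
If x = 0 then y = 0, violating the constraint, so x, y != 0.
Dividing: y/x = x/y => x^2 = y^2 => y = x or y = -x
Constraint: 2x^2 = 267 => x^2 = 267/2 => x = +/-sqrt(267/2)
Critical points: (sqrt(267/2), sqrt(267/2)), (-sqrt(267/2), -sqrt(267/2)), (sqrt(267/2), -sqrt(267/2)), (-sqrt(267/2), sqrt(267/2))
  y = x:  xy = x^2 = 267/2  at (sqrt(267/2), sqrt(267/2)) and (-sqrt(267/2), -sqrt(267/2))
  y = -x: xy = -x^2 = -267/2 at (sqrt(267/2), -sqrt(267/2)) and (-sqrt(267/2), sqrt(267/2))
Maximum xy = 267/2 at (sqrt(267/2), sqrt(267/2)) and (-sqrt(267/2), -sqrt(267/2))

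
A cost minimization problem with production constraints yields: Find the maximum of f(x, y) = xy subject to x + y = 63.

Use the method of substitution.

Substitute y = 63 - x into f(x,y) = xy:
g(x) = x(63 - x) = 63x - x^2
g'(x) = 63 - 2x = 0  =>  x = 63/2
y = 63 - 63/2 = 63/2
Maximum value = (63/2) * (63/2) = 3969/4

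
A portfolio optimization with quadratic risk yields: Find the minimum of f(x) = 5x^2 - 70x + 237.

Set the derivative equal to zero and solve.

f(x) = 5x^2 - 70x + 237
f'(x) = 10x + (-70) = 0
x = 70/10 = 7
f(7) = -8
Since f''(x) = 10 > 0, this is a minimum.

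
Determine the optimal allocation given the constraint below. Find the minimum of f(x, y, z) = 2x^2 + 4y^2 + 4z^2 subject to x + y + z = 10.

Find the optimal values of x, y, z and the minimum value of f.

Using Lagrange multipliers on f = 2x^2 + 4y^2 + 4z^2 with constraint x + y + z = 10:
Conditions: 2*2*x = lambda, 2*4*y = lambda, 2*4*z = lambda
So x = lambda/4, y = lambda/8, z = lambda/8
Substituting into constraint: lambda * (1/2) = 10
lambda = 20
x = 5, y = 5/2, z = 5/2
Minimum value = 100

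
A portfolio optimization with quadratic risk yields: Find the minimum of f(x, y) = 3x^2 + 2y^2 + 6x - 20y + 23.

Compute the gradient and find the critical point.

f(x,y) = 3x^2 + 2y^2 + 6x - 20y + 23
df/dx = 6x + (6) = 0  =>  x = -1
df/dy = 4y + (-20) = 0  =>  y = 5
f(-1, 5) = 3*(-1)^2 + 2*(5)^2 + 6*(-1) + -20*(5) + 23 = -30
Hessian is diagonal with entries 6, 4 > 0, so this is a minimum.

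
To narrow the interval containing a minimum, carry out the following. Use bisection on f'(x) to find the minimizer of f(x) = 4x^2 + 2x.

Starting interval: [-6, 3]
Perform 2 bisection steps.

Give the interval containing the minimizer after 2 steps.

Finding critical point of f(x) = 4x^2 + 2x using bisection on f'(x) = 8x + 2.
f'(x) = 0 when x = -1/4.
Starting interval: [-6, 3]
Step 1: mid = -3/2, f'(mid) = -10, new interval = [-3/2, 3]
Step 2: mid = 3/4, f'(mid) = 8, new interval = [-3/2, 3/4]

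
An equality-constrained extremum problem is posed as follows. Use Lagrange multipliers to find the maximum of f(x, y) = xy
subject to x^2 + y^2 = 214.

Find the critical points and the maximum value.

Lagrange conditions: y = 2*lambda*x and x = 2*lambda*y
If x = 0 then y = 0, violating the constraint, so x, y != 0.
Dividing: y/x = x/y => x^2 = y^2 => y = x or y = -x
Constraint: 2x^2 = 214 => x^2 = 107 => x = +/-sqrt(107)
Critical points: (sqrt(107), sqrt(107)), (-sqrt(107), -sqrt(107)), (sqrt(107), -sqrt(107)), (-sqrt(107), sqrt(107))
  y = x:  xy = x^2 = 107  at (sqrt(107), sqrt(107)) and (-sqrt(107), -sqrt(107))
  y = -x: xy = -x^2 = -107 at (sqrt(107), -sqrt(107)) and (-sqrt(107), sqrt(107))
Maximum xy = 107 at (sqrt(107), sqrt(107)) and (-sqrt(107), -sqrt(107))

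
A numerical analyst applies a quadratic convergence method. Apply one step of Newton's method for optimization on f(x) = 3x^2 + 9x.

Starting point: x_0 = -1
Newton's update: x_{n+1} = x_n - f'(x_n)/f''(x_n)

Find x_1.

f(x) = 3x^2 + 9x
f'(x) = 6x + (9), f''(x) = 6
Newton step: x_1 = x_0 - f'(x_0)/f''(x_0)
f'(-1) = 3
x_1 = -1 - 3/6 = -3/2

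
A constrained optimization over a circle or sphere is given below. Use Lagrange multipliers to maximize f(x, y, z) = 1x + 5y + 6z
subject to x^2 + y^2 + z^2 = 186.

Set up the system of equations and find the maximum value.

Lagrange conditions: 1 = 2*lambda*x, 5 = 2*lambda*y, 6 = 2*lambda*z
So x:1 = y:5 = z:6, i.e. x = 1t, y = 5t, z = 6t
Constraint: t^2*(1^2 + 5^2 + 6^2) = 186
  t^2 * 62 = 186  =>  t = sqrt(3)
Maximum = 1*1t + 5*5t + 6*6t = 62*sqrt(3) = sqrt(11532)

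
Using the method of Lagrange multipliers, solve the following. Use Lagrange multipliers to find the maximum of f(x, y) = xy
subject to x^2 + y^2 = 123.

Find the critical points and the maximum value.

Lagrange conditions: y = 2*lambda*x and x = 2*lambda*y
If x = 0 then y = 0, violating the constraint, so x, y != 0.
Dividing: y/x = x/y => x^2 = y^2 => y = x or y = -x
Constraint: 2x^2 = 123 => x^2 = 123/2 => x = +/-sqrt(123/2)
Critical points: (sqrt(123/2), sqrt(123/2)), (-sqrt(123/2), -sqrt(123/2)), (sqrt(123/2), -sqrt(123/2)), (-sqrt(123/2), sqrt(123/2))
  y = x:  xy = x^2 = 123/2  at (sqrt(123/2), sqrt(123/2)) and (-sqrt(123/2), -sqrt(123/2))
  y = -x: xy = -x^2 = -123/2 at (sqrt(123/2), -sqrt(123/2)) and (-sqrt(123/2), sqrt(123/2))
Maximum xy = 123/2 at (sqrt(123/2), sqrt(123/2)) and (-sqrt(123/2), -sqrt(123/2))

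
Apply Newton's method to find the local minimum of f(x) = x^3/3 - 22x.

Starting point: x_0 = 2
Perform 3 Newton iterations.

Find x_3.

f(x) = x^3/3 - 22x
f'(x) = x^2 - 22, f''(x) = 2x
Newton update: x_{n+1} = x_n - (x_n^2 - 22)/(2*x_n)
Step 1: x_0 = 2, f'=-18, f''=4, x_1 = 13/2
Step 2: x_1 = 13/2, f'=81/4, f''=13, x_2 = 257/52
Step 3: x_2 = 257/52, f'=6561/2704, f''=257/26, x_3 = 125537/26728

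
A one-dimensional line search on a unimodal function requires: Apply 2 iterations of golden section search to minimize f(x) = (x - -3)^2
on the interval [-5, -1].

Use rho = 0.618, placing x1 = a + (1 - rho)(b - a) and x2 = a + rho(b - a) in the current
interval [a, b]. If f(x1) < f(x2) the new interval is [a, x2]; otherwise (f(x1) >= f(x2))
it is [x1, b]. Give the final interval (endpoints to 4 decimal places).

Golden section search for min of f(x) = (x - -3)^2 on [-5, -1].
Each step: x1 = a + (1 - rho)(b - a), x2 = a + rho(b - a); if f(x1) < f(x2) keep [a, x2], otherwise keep [x1, b].
Step 1: [-5.0000, -1.0000], x1=-3.4720 (f=0.2228), x2=-2.5280 (f=0.2228); f(x1) = f(x2) (tie, not '<') => keep [-3.4720, -1.0000]
Step 2: [-3.4720, -1.0000], x1=-2.5277 (f=0.2231), x2=-1.9443 (f=1.1145); f(x1) < f(x2) => keep [-3.4720, -1.9443]
Final interval: [-3.4720, -1.9443]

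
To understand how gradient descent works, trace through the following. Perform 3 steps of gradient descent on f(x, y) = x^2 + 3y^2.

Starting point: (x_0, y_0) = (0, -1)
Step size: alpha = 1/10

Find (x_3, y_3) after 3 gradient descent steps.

f(x,y) = x^2 + 3y^2
grad_x = 2x + 0y, grad_y = 6y + 0x
Step 1: grad = (0, -6), (0, -2/5)
Step 2: grad = (0, -12/5), (0, -4/25)
Step 3: grad = (0, -24/25), (0, -8/125)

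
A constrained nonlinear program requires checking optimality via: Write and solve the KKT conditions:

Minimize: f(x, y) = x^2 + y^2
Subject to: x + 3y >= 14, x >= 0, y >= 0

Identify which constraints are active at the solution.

KKT conditions for min x^2 + y^2 s.t. 1x + 3y >= 14, x >= 0, y >= 0:
Stationarity: 2x = mu*1 + mu_x, 2y = mu*3 + mu_y, with mu, mu_x, mu_y >= 0
Complementary slackness: mu*(x + 3y - 14) = 0, mu_x*x = 0, mu_y*y = 0
(0, 0) is infeasible (1*0 + 3*0 < 14), so if mu = 0 stationarity would force x = mu_x/2 >= 0, y = mu_y/2 >= 0 with mu_x*x = mu_y*y = 0, i.e. x = y = 0: contradiction. Hence mu > 0 and x + 3y = 14 is active.
Try x > 0, y > 0 (so mu_x = mu_y = 0): x = 1*mu/2, y = 3*mu/2
Substitute: 1*(1*mu/2) + 3*(3*mu/2) = 14
  mu*10/2 = 14 => mu = 14/5
x* = 7/5 > 0, y* = 21/5 > 0, consistent with mu_x = mu_y = 0.
f is convex and the constraints are linear, so this KKT point is the global minimum.
f* = 98/5
Active constraints: x + 3y >= 14 (holds with equality, mu = 14/5 > 0); x >= 0 and y >= 0 are inactive (mu_x = mu_y = 0).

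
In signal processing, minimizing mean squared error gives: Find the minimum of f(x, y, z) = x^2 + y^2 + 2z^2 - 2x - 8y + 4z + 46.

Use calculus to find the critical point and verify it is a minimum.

f(x,y,z) = x^2 + y^2 + 2z^2 - 2x - 8y + 4z + 46
df/dx = 2x + (-2) = 0 => x = 1
df/dy = 2y + (-8) = 0 => y = 4
df/dz = 4z + (4) = 0 => z = -1
f(1,4,-1) = 1*(1)^2 + 1*(4)^2 + 2*(-1)^2 + -2*(1) + -8*(4) + 4*(-1) + 46 = 27
Hessian is diagonal with entries 2, 2, 4 > 0, confirmed minimum.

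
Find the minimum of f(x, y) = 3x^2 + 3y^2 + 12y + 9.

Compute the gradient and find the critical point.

f(x,y) = 3x^2 + 3y^2 + 12y + 9
df/dx = 6x + (0) = 0  =>  x = 0
df/dy = 6y + (12) = 0  =>  y = -2
f(0, -2) = 3*(0)^2 + 3*(-2)^2 + 12*(-2) + 9 = -3
Hessian is diagonal with entries 6, 6 > 0, so this is a minimum.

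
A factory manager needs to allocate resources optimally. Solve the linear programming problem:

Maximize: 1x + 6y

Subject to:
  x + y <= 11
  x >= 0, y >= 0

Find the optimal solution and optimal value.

The feasible region has vertices at [(0, 0), (11, 0), (0, 11)].
Checking objective 1x + 6y at each vertex:
  (0, 0): 1*0 + 6*0 = 0
  (11, 0): 1*11 + 6*0 = 11
  (0, 11): 1*0 + 6*11 = 66
Maximum is 66 at (0, 11).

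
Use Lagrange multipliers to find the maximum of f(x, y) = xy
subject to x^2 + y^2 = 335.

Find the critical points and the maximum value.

Lagrange conditions: y = 2*lambda*x and x = 2*lambda*y
If x = 0 then y = 0, violating the constraint, so x, y != 0.
Dividing: y/x = x/y => x^2 = y^2 => y = x or y = -x
Constraint: 2x^2 = 335 => x^2 = 335/2 => x = +/-sqrt(335/2)
Critical points: (sqrt(335/2), sqrt(335/2)), (-sqrt(335/2), -sqrt(335/2)), (sqrt(335/2), -sqrt(335/2)), (-sqrt(335/2), sqrt(335/2))
  y = x:  xy = x^2 = 335/2  at (sqrt(335/2), sqrt(335/2)) and (-sqrt(335/2), -sqrt(335/2))
  y = -x: xy = -x^2 = -335/2 at (sqrt(335/2), -sqrt(335/2)) and (-sqrt(335/2), sqrt(335/2))
Maximum xy = 335/2 at (sqrt(335/2), sqrt(335/2)) and (-sqrt(335/2), -sqrt(335/2))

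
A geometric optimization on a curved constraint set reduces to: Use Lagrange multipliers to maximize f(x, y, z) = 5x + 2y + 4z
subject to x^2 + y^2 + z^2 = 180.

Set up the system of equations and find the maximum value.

Lagrange conditions: 5 = 2*lambda*x, 2 = 2*lambda*y, 4 = 2*lambda*z
So x:5 = y:2 = z:4, i.e. x = 5t, y = 2t, z = 4t
Constraint: t^2*(5^2 + 2^2 + 4^2) = 180
  t^2 * 45 = 180  =>  t = sqrt(4)
Maximum = 5*5t + 2*2t + 4*4t = 45*sqrt(4) = 90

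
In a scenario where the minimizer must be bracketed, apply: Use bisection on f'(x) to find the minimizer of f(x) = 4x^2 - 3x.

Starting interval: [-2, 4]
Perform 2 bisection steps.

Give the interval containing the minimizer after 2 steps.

Finding critical point of f(x) = 4x^2 - 3x using bisection on f'(x) = 8x + -3.
f'(x) = 0 when x = 3/8.
Starting interval: [-2, 4]
Step 1: mid = 1, f'(mid) = 5, new interval = [-2, 1]
Step 2: mid = -1/2, f'(mid) = -7, new interval = [-1/2, 1]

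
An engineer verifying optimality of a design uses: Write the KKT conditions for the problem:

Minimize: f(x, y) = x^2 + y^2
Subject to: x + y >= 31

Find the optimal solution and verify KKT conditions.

KKT conditions for min x^2 + y^2 s.t. x + y >= 31:
Stationarity: 2x = mu, 2y = mu
So x = y = mu/2.
Complementary slackness: mu*(x + y - 31) = 0
Primal feasibility: x + y >= 31; dual feasibility: mu >= 0
If mu = 0 then x = y = 0, but 0 + 0 < 31 is infeasible, so the constraint is active.
Constraint active: x + y = 2*(mu/2) = 31 => mu = 31
x = y = 31/2, f = 961/2
Verify: stationarity 2*(31/2) = 31 = mu; primal 31/2 + 31/2 = 31 >= 31; dual mu = 31 >= 0; complementary slackness 31*(31 - 31) = 0. All KKT conditions hold.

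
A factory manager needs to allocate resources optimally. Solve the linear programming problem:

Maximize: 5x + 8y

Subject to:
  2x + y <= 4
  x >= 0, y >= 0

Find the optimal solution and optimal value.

The feasible region has vertices at [(0, 0), (2, 0), (0, 4)].
Checking objective 5x + 8y at each vertex:
  (0, 0): 5*0 + 8*0 = 0
  (2, 0): 5*2 + 8*0 = 10
  (0, 4): 5*0 + 8*4 = 32
Maximum is 32 at (0, 4).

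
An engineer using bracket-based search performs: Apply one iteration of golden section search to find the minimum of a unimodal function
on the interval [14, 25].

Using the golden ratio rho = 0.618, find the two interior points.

Golden section search on [14, 25].
Golden ratio rho = 0.618 (approx).
Interior points:
  x_1 = 14 + (1-0.618)*11 = 18.2020
  x_2 = 14 + 0.618*11 = 20.7980
Compare f(x_1) and f(x_2) to determine which subinterval to keep.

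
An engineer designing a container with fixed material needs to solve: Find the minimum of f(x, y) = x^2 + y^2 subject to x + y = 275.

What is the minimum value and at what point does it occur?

Substitute y = 275 - x into f(x,y) = x^2 + y^2:
g(x) = x^2 + (275 - x)^2 = 2x^2 - 550x + 75625
g'(x) = 4x - 550 = 0  =>  x = 275/2
y = 275 - 275/2 = 275/2
Minimum value = (275/2)^2 + (275/2)^2 = 75625/2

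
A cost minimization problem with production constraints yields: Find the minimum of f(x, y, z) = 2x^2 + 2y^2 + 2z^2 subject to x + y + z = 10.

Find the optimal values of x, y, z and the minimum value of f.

Using Lagrange multipliers on f = 2x^2 + 2y^2 + 2z^2 with constraint x + y + z = 10:
Conditions: 2*2*x = lambda, 2*2*y = lambda, 2*2*z = lambda
So x = lambda/4, y = lambda/4, z = lambda/4
Substituting into constraint: lambda * (3/4) = 10
lambda = 40/3
x = 10/3, y = 10/3, z = 10/3
Minimum value = 200/3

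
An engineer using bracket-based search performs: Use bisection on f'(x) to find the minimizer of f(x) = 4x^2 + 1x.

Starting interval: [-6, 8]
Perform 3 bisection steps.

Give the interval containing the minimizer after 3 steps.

Finding critical point of f(x) = 4x^2 + 1x using bisection on f'(x) = 8x + 1.
f'(x) = 0 when x = -1/8.
Starting interval: [-6, 8]
Step 1: mid = 1, f'(mid) = 9, new interval = [-6, 1]
Step 2: mid = -5/2, f'(mid) = -19, new interval = [-5/2, 1]
Step 3: mid = -3/4, f'(mid) = -5, new interval = [-3/4, 1]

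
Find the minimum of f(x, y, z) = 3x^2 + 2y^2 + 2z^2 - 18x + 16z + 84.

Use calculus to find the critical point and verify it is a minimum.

f(x,y,z) = 3x^2 + 2y^2 + 2z^2 - 18x + 16z + 84
df/dx = 6x + (-18) = 0 => x = 3
df/dy = 4y + (0) = 0 => y = 0
df/dz = 4z + (16) = 0 => z = -4
f(3,0,-4) = 3*(3)^2 + 2*(0)^2 + 2*(-4)^2 + -18*(3) + 16*(-4) + 84 = 25
Hessian is diagonal with entries 6, 4, 4 > 0, confirmed minimum.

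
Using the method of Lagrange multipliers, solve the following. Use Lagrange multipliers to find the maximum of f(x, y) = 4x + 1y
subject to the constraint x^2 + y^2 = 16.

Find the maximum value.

Set up Lagrange conditions: grad f = lambda * grad g
  4 = 2*lambda*x
  1 = 2*lambda*y
From these: x/y = 4/1, so x = 4t, y = 1t for some t.
Substitute into constraint: (4t)^2 + (1t)^2 = 16
  t^2 * 17 = 16
  t = sqrt(16/17)
Maximum = 4*x + 1*y = (4^2 + 1^2)*t = 17 * sqrt(16/17) = sqrt(272)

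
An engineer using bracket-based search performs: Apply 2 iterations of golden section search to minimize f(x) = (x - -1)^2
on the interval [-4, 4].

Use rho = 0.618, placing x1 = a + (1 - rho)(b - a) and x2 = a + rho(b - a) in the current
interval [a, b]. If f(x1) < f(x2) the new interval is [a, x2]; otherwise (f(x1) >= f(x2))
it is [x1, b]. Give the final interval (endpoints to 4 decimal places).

Golden section search for min of f(x) = (x - -1)^2 on [-4, 4].
Each step: x1 = a + (1 - rho)(b - a), x2 = a + rho(b - a); if f(x1) < f(x2) keep [a, x2], otherwise keep [x1, b].
Step 1: [-4.0000, 4.0000], x1=-0.9440 (f=0.0031), x2=0.9440 (f=3.7791); f(x1) < f(x2) => keep [-4.0000, 0.9440]
Step 2: [-4.0000, 0.9440], x1=-2.1114 (f=1.2352), x2=-0.9446 (f=0.0031); f(x1) > f(x2) => keep [-2.1114, 0.9440]
Final interval: [-2.1114, 0.9440]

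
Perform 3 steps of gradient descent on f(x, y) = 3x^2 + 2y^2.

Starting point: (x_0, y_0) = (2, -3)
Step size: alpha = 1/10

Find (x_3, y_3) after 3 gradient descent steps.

f(x,y) = 3x^2 + 2y^2
grad_x = 6x + 0y, grad_y = 4y + 0x
Step 1: grad = (12, -12), (4/5, -9/5)
Step 2: grad = (24/5, -36/5), (8/25, -27/25)
Step 3: grad = (48/25, -108/25), (16/125, -81/125)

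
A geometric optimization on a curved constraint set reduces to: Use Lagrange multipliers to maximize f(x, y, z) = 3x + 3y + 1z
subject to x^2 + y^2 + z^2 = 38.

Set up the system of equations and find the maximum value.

Lagrange conditions: 3 = 2*lambda*x, 3 = 2*lambda*y, 1 = 2*lambda*z
So x:3 = y:3 = z:1, i.e. x = 3t, y = 3t, z = 1t
Constraint: t^2*(3^2 + 3^2 + 1^2) = 38
  t^2 * 19 = 38  =>  t = sqrt(2)
Maximum = 3*3t + 3*3t + 1*1t = 19*sqrt(2) = sqrt(722)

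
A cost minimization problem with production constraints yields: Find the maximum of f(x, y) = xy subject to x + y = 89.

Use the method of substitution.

Substitute y = 89 - x into f(x,y) = xy:
g(x) = x(89 - x) = 89x - x^2
g'(x) = 89 - 2x = 0  =>  x = 89/2
y = 89 - 89/2 = 89/2
Maximum value = (89/2) * (89/2) = 7921/4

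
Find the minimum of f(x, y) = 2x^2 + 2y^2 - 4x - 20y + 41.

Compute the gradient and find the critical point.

f(x,y) = 2x^2 + 2y^2 - 4x - 20y + 41
df/dx = 4x + (-4) = 0  =>  x = 1
df/dy = 4y + (-20) = 0  =>  y = 5
f(1, 5) = 2*(1)^2 + 2*(5)^2 + -4*(1) + -20*(5) + 41 = -11
Hessian is diagonal with entries 4, 4 > 0, so this is a minimum.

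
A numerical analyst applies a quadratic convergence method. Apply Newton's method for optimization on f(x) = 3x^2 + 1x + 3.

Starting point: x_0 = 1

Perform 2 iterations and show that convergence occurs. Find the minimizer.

f(x) = 3x^2 + 1x + 3, f'(x) = 6x + (1), f''(x) = 6
Step 1: f'(1) = 7, x_1 = 1 - 7/6 = -1/6
Step 2: f'(-1/6) = 0, x_2 = -1/6 (converged)
Newton's method converges in 1 step for quadratics.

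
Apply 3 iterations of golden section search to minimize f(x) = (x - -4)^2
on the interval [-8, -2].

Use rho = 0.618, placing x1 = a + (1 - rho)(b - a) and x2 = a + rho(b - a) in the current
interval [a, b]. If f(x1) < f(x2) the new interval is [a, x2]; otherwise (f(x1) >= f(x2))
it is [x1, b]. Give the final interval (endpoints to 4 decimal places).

Golden section search for min of f(x) = (x - -4)^2 on [-8, -2].
Each step: x1 = a + (1 - rho)(b - a), x2 = a + rho(b - a); if f(x1) < f(x2) keep [a, x2], otherwise keep [x1, b].
Step 1: [-8.0000, -2.0000], x1=-5.7080 (f=2.9173), x2=-4.2920 (f=0.0853); f(x1) > f(x2) => keep [-5.7080, -2.0000]
Step 2: [-5.7080, -2.0000], x1=-4.2915 (f=0.0850), x2=-3.4165 (f=0.3405); f(x1) < f(x2) => keep [-5.7080, -3.4165]
Step 3: [-5.7080, -3.4165], x1=-4.8326 (f=0.6933), x2=-4.2918 (f=0.0852); f(x1) > f(x2) => keep [-4.8326, -3.4165]
Final interval: [-4.8326, -3.4165]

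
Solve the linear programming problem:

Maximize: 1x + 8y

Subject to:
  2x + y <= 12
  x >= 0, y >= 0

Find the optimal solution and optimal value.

The feasible region has vertices at [(0, 0), (6, 0), (0, 12)].
Checking objective 1x + 8y at each vertex:
  (0, 0): 1*0 + 8*0 = 0
  (6, 0): 1*6 + 8*0 = 6
  (0, 12): 1*0 + 8*12 = 96
Maximum is 96 at (0, 12).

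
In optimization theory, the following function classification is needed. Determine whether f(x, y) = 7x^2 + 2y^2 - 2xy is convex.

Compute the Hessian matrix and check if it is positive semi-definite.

f(x,y) = 7x^2 + 2y^2 - 2xy
Hessian H = [[14, -2], [-2, 4]]
trace(H) = 18, det(H) = 52
Eigenvalues: (18 +/- sqrt(116)) / 2 = 14.39, 3.615
Since both eigenvalues > 0, f is convex.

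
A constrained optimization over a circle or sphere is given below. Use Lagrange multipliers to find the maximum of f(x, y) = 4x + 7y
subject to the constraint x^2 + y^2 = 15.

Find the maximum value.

Set up Lagrange conditions: grad f = lambda * grad g
  4 = 2*lambda*x
  7 = 2*lambda*y
From these: x/y = 4/7, so x = 4t, y = 7t for some t.
Substitute into constraint: (4t)^2 + (7t)^2 = 15
  t^2 * 65 = 15
  t = sqrt(15/65)
Maximum = 4*x + 7*y = (4^2 + 7^2)*t = 65 * sqrt(15/65) = sqrt(975)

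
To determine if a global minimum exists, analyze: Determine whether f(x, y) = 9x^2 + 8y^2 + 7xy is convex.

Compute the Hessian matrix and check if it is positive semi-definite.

f(x,y) = 9x^2 + 8y^2 + 7xy
Hessian H = [[18, 7], [7, 16]]
trace(H) = 34, det(H) = 239
Eigenvalues: (34 +/- sqrt(200)) / 2 = 24.07, 9.929
Since both eigenvalues > 0, f is convex.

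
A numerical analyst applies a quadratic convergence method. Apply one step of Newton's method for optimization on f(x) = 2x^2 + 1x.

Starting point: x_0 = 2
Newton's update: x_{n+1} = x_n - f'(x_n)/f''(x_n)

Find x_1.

f(x) = 2x^2 + 1x
f'(x) = 4x + (1), f''(x) = 4
Newton step: x_1 = x_0 - f'(x_0)/f''(x_0)
f'(2) = 9
x_1 = 2 - 9/4 = -1/4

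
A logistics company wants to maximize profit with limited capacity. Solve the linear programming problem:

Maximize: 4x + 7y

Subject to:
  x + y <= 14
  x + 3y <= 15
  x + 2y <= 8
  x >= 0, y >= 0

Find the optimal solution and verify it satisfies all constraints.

Feasible vertices: (0, 0), (0, 4), (8, 0)
Objective 4x + 7y at each vertex:
  (0, 0): 0
  (0, 4): 28
  (8, 0): 32
Maximum is 32 at (8, 0).
Verify constraints at (x, y) = (8, 0):
  1*8 + 1*0 = 8 <= 14
  1*8 + 3*0 = 8 <= 15
  1*8 + 2*0 = 8 <= 8 (active)
  x = 8 >= 0, y = 0 >= 0. All constraints satisfied.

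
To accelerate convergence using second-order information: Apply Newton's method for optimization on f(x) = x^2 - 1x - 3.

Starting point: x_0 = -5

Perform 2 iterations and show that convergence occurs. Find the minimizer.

f(x) = x^2 - 1x - 3, f'(x) = 2x + (-1), f''(x) = 2
Step 1: f'(-5) = -11, x_1 = -5 - -11/2 = 1/2
Step 2: f'(1/2) = 0, x_2 = 1/2 (converged)
Newton's method converges in 1 step for quadratics.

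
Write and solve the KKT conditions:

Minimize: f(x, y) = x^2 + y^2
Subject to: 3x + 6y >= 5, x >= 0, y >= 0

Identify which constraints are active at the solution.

KKT conditions for min x^2 + y^2 s.t. 3x + 6y >= 5, x >= 0, y >= 0:
Stationarity: 2x = mu*3 + mu_x, 2y = mu*6 + mu_y, with mu, mu_x, mu_y >= 0
Complementary slackness: mu*(3x + 6y - 5) = 0, mu_x*x = 0, mu_y*y = 0
(0, 0) is infeasible (3*0 + 6*0 < 5), so if mu = 0 stationarity would force x = mu_x/2 >= 0, y = mu_y/2 >= 0 with mu_x*x = mu_y*y = 0, i.e. x = y = 0: contradiction. Hence mu > 0 and 3x + 6y = 5 is active.
Try x > 0, y > 0 (so mu_x = mu_y = 0): x = 3*mu/2, y = 6*mu/2
Substitute: 3*(3*mu/2) + 6*(6*mu/2) = 5
  mu*45/2 = 5 => mu = 2/9
x* = 1/3 > 0, y* = 2/3 > 0, consistent with mu_x = mu_y = 0.
f is convex and the constraints are linear, so this KKT point is the global minimum.
f* = 5/9
Active constraints: 3x + 6y >= 5 (holds with equality, mu = 2/9 > 0); x >= 0 and y >= 0 are inactive (mu_x = mu_y = 0).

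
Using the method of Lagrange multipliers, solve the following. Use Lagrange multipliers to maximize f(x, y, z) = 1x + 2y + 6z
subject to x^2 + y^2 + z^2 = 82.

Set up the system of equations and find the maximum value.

Lagrange conditions: 1 = 2*lambda*x, 2 = 2*lambda*y, 6 = 2*lambda*z
So x:1 = y:2 = z:6, i.e. x = 1t, y = 2t, z = 6t
Constraint: t^2*(1^2 + 2^2 + 6^2) = 82
  t^2 * 41 = 82  =>  t = sqrt(2)
Maximum = 1*1t + 2*2t + 6*6t = 41*sqrt(2) = sqrt(3362)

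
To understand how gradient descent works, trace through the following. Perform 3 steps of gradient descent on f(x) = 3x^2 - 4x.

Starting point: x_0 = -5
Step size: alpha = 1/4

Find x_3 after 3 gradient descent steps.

f(x) = 3x^2 - 4x, f'(x) = 6x + (-4)
Step 1: f'(-5) = -34, x_1 = -5 - 1/4 * -34 = 7/2
Step 2: f'(7/2) = 17, x_2 = 7/2 - 1/4 * 17 = -3/4
Step 3: f'(-3/4) = -17/2, x_3 = -3/4 - 1/4 * -17/2 = 11/8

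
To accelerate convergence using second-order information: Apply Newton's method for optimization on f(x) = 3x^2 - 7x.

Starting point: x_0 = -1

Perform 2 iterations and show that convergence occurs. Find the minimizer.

f(x) = 3x^2 - 7x, f'(x) = 6x + (-7), f''(x) = 6
Step 1: f'(-1) = -13, x_1 = -1 - -13/6 = 7/6
Step 2: f'(7/6) = 0, x_2 = 7/6 (converged)
Newton's method converges in 1 step for quadratics.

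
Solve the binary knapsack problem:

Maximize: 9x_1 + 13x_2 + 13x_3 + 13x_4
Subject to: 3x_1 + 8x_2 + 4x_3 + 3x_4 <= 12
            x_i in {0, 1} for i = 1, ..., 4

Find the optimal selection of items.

Items: item 1 (v=9, w=3), item 2 (v=13, w=8), item 3 (v=13, w=4), item 4 (v=13, w=3)
Capacity: 12
Checking all 16 subsets (w = total weight, v = total value):
  {}: w = 0, v = 0
  {1}: w = 3, v = 9
  {2}: w = 8, v = 13
  {3}: w = 4, v = 13
  {4}: w = 3, v = 13
  {1, 2}: w = 11, v = 22
  {1, 3}: w = 7, v = 22
  {1, 4}: w = 6, v = 22
  {2, 3}: w = 12, v = 26
  {2, 4}: w = 11, v = 26
  {3, 4}: w = 7, v = 26
  {1, 2, 3}: w = 15 > 12, infeasible
  {1, 2, 4}: w = 14 > 12, infeasible
  {1, 3, 4}: w = 10, v = 35
  {2, 3, 4}: w = 15 > 12, infeasible
  {1, 2, 3, 4}: w = 18 > 12, infeasible
Best feasible subset: items [1, 3, 4]
Total weight: 10 <= 12, total value: 35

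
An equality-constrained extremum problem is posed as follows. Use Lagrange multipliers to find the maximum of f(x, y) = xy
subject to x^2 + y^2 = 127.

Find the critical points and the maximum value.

Lagrange conditions: y = 2*lambda*x and x = 2*lambda*y
If x = 0 then y = 0, violating the constraint, so x, y != 0.
Dividing: y/x = x/y => x^2 = y^2 => y = x or y = -x
Constraint: 2x^2 = 127 => x^2 = 127/2 => x = +/-sqrt(127/2)
Critical points: (sqrt(127/2), sqrt(127/2)), (-sqrt(127/2), -sqrt(127/2)), (sqrt(127/2), -sqrt(127/2)), (-sqrt(127/2), sqrt(127/2))
  y = x:  xy = x^2 = 127/2  at (sqrt(127/2), sqrt(127/2)) and (-sqrt(127/2), -sqrt(127/2))
  y = -x: xy = -x^2 = -127/2 at (sqrt(127/2), -sqrt(127/2)) and (-sqrt(127/2), sqrt(127/2))
Maximum xy = 127/2 at (sqrt(127/2), sqrt(127/2)) and (-sqrt(127/2), -sqrt(127/2))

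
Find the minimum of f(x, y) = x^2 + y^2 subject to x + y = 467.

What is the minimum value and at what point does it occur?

Substitute y = 467 - x into f(x,y) = x^2 + y^2:
g(x) = x^2 + (467 - x)^2 = 2x^2 - 934x + 218089
g'(x) = 4x - 934 = 0  =>  x = 467/2
y = 467 - 467/2 = 467/2
Minimum value = (467/2)^2 + (467/2)^2 = 218089/2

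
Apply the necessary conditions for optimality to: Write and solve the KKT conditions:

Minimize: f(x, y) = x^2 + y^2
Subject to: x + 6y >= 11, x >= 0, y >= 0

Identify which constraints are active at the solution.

KKT conditions for min x^2 + y^2 s.t. 1x + 6y >= 11, x >= 0, y >= 0:
Stationarity: 2x = mu*1 + mu_x, 2y = mu*6 + mu_y, with mu, mu_x, mu_y >= 0
Complementary slackness: mu*(x + 6y - 11) = 0, mu_x*x = 0, mu_y*y = 0
(0, 0) is infeasible (1*0 + 6*0 < 11), so if mu = 0 stationarity would force x = mu_x/2 >= 0, y = mu_y/2 >= 0 with mu_x*x = mu_y*y = 0, i.e. x = y = 0: contradiction. Hence mu > 0 and x + 6y = 11 is active.
Try x > 0, y > 0 (so mu_x = mu_y = 0): x = 1*mu/2, y = 6*mu/2
Substitute: 1*(1*mu/2) + 6*(6*mu/2) = 11
  mu*37/2 = 11 => mu = 22/37
x* = 11/37 > 0, y* = 66/37 > 0, consistent with mu_x = mu_y = 0.
f is convex and the constraints are linear, so this KKT point is the global minimum.
f* = 121/37
Active constraints: x + 6y >= 11 (holds with equality, mu = 22/37 > 0); x >= 0 and y >= 0 are inactive (mu_x = mu_y = 0).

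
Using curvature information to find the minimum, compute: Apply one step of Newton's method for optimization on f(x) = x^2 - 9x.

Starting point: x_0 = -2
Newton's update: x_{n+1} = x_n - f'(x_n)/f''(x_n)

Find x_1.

f(x) = x^2 - 9x
f'(x) = 2x + (-9), f''(x) = 2
Newton step: x_1 = x_0 - f'(x_0)/f''(x_0)
f'(-2) = -13
x_1 = -2 - -13/2 = 9/2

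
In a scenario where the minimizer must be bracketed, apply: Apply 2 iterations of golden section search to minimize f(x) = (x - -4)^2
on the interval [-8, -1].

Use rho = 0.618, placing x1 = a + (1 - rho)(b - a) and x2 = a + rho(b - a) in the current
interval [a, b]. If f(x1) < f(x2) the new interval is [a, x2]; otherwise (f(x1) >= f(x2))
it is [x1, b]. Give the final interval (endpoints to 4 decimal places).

Golden section search for min of f(x) = (x - -4)^2 on [-8, -1].
Each step: x1 = a + (1 - rho)(b - a), x2 = a + rho(b - a); if f(x1) < f(x2) keep [a, x2], otherwise keep [x1, b].
Step 1: [-8.0000, -1.0000], x1=-5.3260 (f=1.7583), x2=-3.6740 (f=0.1063); f(x1) > f(x2) => keep [-5.3260, -1.0000]
Step 2: [-5.3260, -1.0000], x1=-3.6735 (f=0.1066), x2=-2.6525 (f=1.8157); f(x1) < f(x2) => keep [-5.3260, -2.6525]
Final interval: [-5.3260, -2.6525]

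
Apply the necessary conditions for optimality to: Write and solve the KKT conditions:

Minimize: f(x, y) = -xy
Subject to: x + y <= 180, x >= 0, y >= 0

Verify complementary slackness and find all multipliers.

Problem: min -xy s.t. x + y <= 180 (multiplier lambda), x >= 0 (mu_x), y >= 0 (mu_y)
KKT stationarity: -y + lambda - mu_x = 0, -x + lambda - mu_y = 0, with lambda, mu_x, mu_y >= 0
Complementary slackness: lambda*(x + y - 180) = 0, mu_x*x = 0, mu_y*y = 0
If lambda = 0: y = -mu_x <= 0 and x = -mu_y <= 0 force x = y = 0 with f = 0; but x = y = 90 is feasible with f = -8100 < 0, so this is not the minimum. Hence lambda > 0 and x + y = 180.
Try x > 0, y > 0 (so mu_x = mu_y = 0): y = lambda, x = lambda => x = y = lambda
x + y = 180 => 2*lambda = 180 => lambda = 90
x* = y* = 90 > 0, consistent with mu_x = mu_y = 0.
(Any feasible point with x = 0 or y = 0 has f = 0 > -8100, so the minimum is not on those boundaries.)
min(-xy) = -8100 (i.e. max xy = 8100)
Multipliers: lambda = 90, mu_x = 0, mu_y = 0
Complementary slackness: lambda*(x + y - 180) = 90*(90 + 90 - 180) = 0, mu_x*x = 0*90 = 0, mu_y*y = 0*90 = 0. Satisfied.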